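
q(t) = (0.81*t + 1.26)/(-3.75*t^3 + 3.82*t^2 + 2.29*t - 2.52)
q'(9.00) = 0.00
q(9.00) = -0.00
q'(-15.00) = -0.00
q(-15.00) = -0.00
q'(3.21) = 0.04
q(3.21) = -0.05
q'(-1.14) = 0.39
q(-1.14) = 0.06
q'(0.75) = -60.27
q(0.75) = -7.92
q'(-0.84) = 32.78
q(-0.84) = 1.22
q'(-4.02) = -0.00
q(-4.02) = -0.01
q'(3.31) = 0.04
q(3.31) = -0.04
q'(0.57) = -12.75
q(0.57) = -2.58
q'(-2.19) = 0.00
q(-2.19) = -0.01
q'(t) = (0.81*t + 1.26)*(11.25*t^2 - 7.64*t - 2.29)/(-3.75*t^3 + 3.82*t^2 + 2.29*t - 2.52)^2 + 0.81/(-3.75*t^3 + 3.82*t^2 + 2.29*t - 2.52) = (6.075*t^3 + 11.0808*t^2 - 9.6264*t - 4.9266)/(14.0625*t^6 - 28.65*t^5 - 2.5826*t^4 + 36.3956*t^3 - 14.0087*t^2 - 11.5416*t + 6.3504)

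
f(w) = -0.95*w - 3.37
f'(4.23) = -0.95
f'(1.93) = -0.95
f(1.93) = -5.20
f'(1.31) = -0.95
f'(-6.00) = -0.95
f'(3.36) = -0.95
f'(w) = -0.950000000000000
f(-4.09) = 0.52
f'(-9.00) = -0.95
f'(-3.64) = -0.95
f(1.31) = -4.61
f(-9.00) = 5.18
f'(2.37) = -0.95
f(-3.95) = 0.38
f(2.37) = -5.62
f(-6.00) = 2.33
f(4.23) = -7.39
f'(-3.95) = -0.95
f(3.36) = -6.56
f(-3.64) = 0.09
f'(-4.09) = -0.95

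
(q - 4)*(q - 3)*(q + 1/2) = q^3 - 13*q^2/2 + 17*q/2 + 6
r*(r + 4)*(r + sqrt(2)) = r^3 + sqrt(2)*r^2 + 4*r^2 + 4*sqrt(2)*r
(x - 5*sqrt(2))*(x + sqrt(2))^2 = x^3 - 3*sqrt(2)*x^2 - 18*x - 10*sqrt(2)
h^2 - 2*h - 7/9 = (h - 7/3)*(h + 1/3)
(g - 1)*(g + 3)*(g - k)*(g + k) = g^4 + 2*g^3 - g^2*k^2 - 3*g^2 - 2*g*k^2 + 3*k^2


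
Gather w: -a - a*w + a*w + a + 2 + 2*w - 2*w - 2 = 0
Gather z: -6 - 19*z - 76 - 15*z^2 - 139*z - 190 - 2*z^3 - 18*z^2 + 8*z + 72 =-2*z^3 - 33*z^2 - 150*z - 200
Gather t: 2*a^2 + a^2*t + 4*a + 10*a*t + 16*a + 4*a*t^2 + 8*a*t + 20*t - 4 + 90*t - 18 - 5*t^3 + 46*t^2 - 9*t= 2*a^2 + 20*a - 5*t^3 + t^2*(4*a + 46) + t*(a^2 + 18*a + 101) - 22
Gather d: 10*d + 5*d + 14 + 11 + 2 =15*d + 27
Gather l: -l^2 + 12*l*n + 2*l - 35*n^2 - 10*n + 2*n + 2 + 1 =-l^2 + l*(12*n + 2) - 35*n^2 - 8*n + 3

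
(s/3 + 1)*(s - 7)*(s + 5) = s^3/3 + s^2/3 - 41*s/3 - 35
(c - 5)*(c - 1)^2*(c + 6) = c^4 - c^3 - 31*c^2 + 61*c - 30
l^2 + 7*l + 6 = (l + 1)*(l + 6)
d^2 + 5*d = d*(d + 5)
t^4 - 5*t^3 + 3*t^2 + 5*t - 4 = (t - 4)*(t - 1)^2*(t + 1)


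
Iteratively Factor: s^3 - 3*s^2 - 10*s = (s)*(s^2 - 3*s - 10) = s*(s + 2)*(s - 5)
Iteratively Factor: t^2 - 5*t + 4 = (t - 4)*(t - 1)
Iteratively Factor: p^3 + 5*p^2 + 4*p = (p + 4)*(p^2 + p) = p*(p + 4)*(p + 1)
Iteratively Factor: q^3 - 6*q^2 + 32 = (q - 4)*(q^2 - 2*q - 8) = (q - 4)*(q + 2)*(q - 4)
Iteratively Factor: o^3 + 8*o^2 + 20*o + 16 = (o + 4)*(o^2 + 4*o + 4) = (o + 2)*(o + 4)*(o + 2)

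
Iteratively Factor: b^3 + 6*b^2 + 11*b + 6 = (b + 2)*(b^2 + 4*b + 3) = (b + 1)*(b + 2)*(b + 3)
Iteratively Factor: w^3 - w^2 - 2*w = (w)*(w^2 - w - 2) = w*(w + 1)*(w - 2)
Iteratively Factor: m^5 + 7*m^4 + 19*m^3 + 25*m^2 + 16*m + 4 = (m + 2)*(m^4 + 5*m^3 + 9*m^2 + 7*m + 2) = (m + 2)^2*(m^3 + 3*m^2 + 3*m + 1) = (m + 1)*(m + 2)^2*(m^2 + 2*m + 1) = (m + 1)^2*(m + 2)^2*(m + 1)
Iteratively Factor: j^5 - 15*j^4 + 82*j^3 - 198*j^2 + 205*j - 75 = (j - 5)*(j^4 - 10*j^3 + 32*j^2 - 38*j + 15) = (j - 5)*(j - 3)*(j^3 - 7*j^2 + 11*j - 5) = (j - 5)*(j - 3)*(j - 1)*(j^2 - 6*j + 5) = (j - 5)^2*(j - 3)*(j - 1)*(j - 1)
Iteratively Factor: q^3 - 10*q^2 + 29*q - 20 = (q - 1)*(q^2 - 9*q + 20) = (q - 4)*(q - 1)*(q - 5)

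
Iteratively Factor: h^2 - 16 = (h + 4)*(h - 4)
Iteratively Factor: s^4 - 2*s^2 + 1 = (s - 1)*(s^3 + s^2 - s - 1) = (s - 1)^2*(s^2 + 2*s + 1) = (s - 1)^2*(s + 1)*(s + 1)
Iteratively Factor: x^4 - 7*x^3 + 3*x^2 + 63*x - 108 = (x - 3)*(x^3 - 4*x^2 - 9*x + 36) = (x - 3)*(x + 3)*(x^2 - 7*x + 12) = (x - 4)*(x - 3)*(x + 3)*(x - 3)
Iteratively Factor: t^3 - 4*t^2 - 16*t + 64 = (t + 4)*(t^2 - 8*t + 16) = (t - 4)*(t + 4)*(t - 4)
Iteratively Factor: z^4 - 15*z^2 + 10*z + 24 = (z - 2)*(z^3 + 2*z^2 - 11*z - 12) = (z - 2)*(z + 1)*(z^2 + z - 12) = (z - 2)*(z + 1)*(z + 4)*(z - 3)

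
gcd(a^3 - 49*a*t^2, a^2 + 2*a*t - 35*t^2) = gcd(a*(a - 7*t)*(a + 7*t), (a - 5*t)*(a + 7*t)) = a + 7*t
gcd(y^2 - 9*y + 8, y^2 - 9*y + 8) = y^2 - 9*y + 8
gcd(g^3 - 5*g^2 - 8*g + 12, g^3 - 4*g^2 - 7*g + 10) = g^2 + g - 2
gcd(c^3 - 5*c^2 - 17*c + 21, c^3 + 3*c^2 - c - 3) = c^2 + 2*c - 3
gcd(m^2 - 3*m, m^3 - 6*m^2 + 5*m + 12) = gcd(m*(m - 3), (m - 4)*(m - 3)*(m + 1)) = m - 3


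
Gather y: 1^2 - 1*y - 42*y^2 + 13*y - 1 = -42*y^2 + 12*y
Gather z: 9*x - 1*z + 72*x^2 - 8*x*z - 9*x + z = 72*x^2 - 8*x*z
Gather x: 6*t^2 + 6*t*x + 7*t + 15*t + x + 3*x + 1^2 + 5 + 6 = 6*t^2 + 22*t + x*(6*t + 4) + 12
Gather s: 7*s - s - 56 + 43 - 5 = 6*s - 18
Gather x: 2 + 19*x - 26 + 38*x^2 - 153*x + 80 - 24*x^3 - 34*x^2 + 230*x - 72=-24*x^3 + 4*x^2 + 96*x - 16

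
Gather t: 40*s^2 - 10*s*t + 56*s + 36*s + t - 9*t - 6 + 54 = 40*s^2 + 92*s + t*(-10*s - 8) + 48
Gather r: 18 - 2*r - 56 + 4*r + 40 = 2*r + 2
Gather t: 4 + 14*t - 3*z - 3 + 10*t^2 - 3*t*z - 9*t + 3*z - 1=10*t^2 + t*(5 - 3*z)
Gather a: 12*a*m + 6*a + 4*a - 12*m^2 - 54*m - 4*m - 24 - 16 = a*(12*m + 10) - 12*m^2 - 58*m - 40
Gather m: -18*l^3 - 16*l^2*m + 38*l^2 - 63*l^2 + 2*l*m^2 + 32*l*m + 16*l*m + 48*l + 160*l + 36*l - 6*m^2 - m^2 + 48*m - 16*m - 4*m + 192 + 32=-18*l^3 - 25*l^2 + 244*l + m^2*(2*l - 7) + m*(-16*l^2 + 48*l + 28) + 224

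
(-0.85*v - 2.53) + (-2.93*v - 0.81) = -3.78*v - 3.34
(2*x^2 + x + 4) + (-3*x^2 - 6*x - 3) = -x^2 - 5*x + 1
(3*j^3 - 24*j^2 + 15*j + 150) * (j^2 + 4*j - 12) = 3*j^5 - 12*j^4 - 117*j^3 + 498*j^2 + 420*j - 1800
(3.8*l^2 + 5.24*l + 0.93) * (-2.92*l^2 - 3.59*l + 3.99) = -11.096*l^4 - 28.9428*l^3 - 6.3652*l^2 + 17.5689*l + 3.7107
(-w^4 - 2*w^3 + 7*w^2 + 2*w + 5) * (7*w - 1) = -7*w^5 - 13*w^4 + 51*w^3 + 7*w^2 + 33*w - 5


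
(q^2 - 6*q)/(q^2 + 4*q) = (q - 6)/(q + 4)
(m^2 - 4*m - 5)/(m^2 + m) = (m - 5)/m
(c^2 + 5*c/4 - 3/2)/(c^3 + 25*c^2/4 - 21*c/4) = (c + 2)/(c*(c + 7))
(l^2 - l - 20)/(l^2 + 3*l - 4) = (l - 5)/(l - 1)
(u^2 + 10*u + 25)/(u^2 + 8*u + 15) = (u + 5)/(u + 3)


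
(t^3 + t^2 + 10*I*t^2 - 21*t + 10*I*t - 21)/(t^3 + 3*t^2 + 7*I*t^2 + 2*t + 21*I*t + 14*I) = (t + 3*I)/(t + 2)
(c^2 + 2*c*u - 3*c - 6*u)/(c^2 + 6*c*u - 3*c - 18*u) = (c + 2*u)/(c + 6*u)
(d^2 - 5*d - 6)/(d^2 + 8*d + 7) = (d - 6)/(d + 7)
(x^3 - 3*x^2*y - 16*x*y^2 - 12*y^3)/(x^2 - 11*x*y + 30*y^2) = (x^2 + 3*x*y + 2*y^2)/(x - 5*y)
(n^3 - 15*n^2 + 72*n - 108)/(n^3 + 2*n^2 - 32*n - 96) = (n^2 - 9*n + 18)/(n^2 + 8*n + 16)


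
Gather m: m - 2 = m - 2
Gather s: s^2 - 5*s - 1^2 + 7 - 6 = s^2 - 5*s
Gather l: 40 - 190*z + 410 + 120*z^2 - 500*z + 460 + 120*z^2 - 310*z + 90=240*z^2 - 1000*z + 1000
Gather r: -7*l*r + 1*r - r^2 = -r^2 + r*(1 - 7*l)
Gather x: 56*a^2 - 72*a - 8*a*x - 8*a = 56*a^2 - 8*a*x - 80*a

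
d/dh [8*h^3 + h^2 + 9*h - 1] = 24*h^2 + 2*h + 9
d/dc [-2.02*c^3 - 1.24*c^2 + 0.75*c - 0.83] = -6.06*c^2 - 2.48*c + 0.75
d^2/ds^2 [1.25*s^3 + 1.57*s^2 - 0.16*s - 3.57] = 7.5*s + 3.14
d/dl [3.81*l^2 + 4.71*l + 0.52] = 7.62*l + 4.71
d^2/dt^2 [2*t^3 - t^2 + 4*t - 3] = 12*t - 2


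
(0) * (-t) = 0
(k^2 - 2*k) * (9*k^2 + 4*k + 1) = 9*k^4 - 14*k^3 - 7*k^2 - 2*k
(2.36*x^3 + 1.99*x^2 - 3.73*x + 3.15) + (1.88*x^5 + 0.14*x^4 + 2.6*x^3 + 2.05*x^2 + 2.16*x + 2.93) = 1.88*x^5 + 0.14*x^4 + 4.96*x^3 + 4.04*x^2 - 1.57*x + 6.08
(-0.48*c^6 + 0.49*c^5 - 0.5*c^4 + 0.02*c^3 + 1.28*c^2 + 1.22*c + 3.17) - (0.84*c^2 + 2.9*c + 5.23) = -0.48*c^6 + 0.49*c^5 - 0.5*c^4 + 0.02*c^3 + 0.44*c^2 - 1.68*c - 2.06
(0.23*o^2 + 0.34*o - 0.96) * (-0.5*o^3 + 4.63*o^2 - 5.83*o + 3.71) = -0.115*o^5 + 0.8949*o^4 + 0.7133*o^3 - 5.5737*o^2 + 6.8582*o - 3.5616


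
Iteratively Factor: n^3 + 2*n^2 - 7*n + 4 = (n - 1)*(n^2 + 3*n - 4) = (n - 1)^2*(n + 4)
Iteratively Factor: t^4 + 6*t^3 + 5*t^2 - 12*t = (t - 1)*(t^3 + 7*t^2 + 12*t) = t*(t - 1)*(t^2 + 7*t + 12) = t*(t - 1)*(t + 3)*(t + 4)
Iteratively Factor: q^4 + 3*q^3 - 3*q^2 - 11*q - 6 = (q + 3)*(q^3 - 3*q - 2) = (q + 1)*(q + 3)*(q^2 - q - 2) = (q + 1)^2*(q + 3)*(q - 2)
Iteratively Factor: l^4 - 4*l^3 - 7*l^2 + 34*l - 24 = (l + 3)*(l^3 - 7*l^2 + 14*l - 8) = (l - 2)*(l + 3)*(l^2 - 5*l + 4) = (l - 4)*(l - 2)*(l + 3)*(l - 1)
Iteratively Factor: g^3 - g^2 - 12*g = (g)*(g^2 - g - 12) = g*(g - 4)*(g + 3)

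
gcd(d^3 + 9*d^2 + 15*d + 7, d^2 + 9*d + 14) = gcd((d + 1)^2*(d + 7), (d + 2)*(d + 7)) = d + 7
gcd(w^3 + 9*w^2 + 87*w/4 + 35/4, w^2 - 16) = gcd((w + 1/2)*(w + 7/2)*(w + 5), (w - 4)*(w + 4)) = 1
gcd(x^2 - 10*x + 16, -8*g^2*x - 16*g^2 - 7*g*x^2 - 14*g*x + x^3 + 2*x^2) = 1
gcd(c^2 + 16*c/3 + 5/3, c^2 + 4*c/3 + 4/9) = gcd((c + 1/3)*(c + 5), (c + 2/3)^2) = 1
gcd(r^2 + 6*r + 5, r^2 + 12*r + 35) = r + 5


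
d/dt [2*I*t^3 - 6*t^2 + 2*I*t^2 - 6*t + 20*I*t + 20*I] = 6*I*t^2 + 4*t*(-3 + I) - 6 + 20*I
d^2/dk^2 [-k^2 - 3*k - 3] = -2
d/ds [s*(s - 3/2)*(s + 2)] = 3*s^2 + s - 3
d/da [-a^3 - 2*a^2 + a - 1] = -3*a^2 - 4*a + 1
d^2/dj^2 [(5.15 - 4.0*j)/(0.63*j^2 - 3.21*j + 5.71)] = (-(1.26*j - 3.21)*(2.52*j - 6.42)*(4.0*j - 5.15) + (15.12*j - 32.169)*(0.63*j^2 - 3.21*j + 5.71))/(0.63*j^2 - 3.21*j + 5.71)^3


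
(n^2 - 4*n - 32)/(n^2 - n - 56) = (n + 4)/(n + 7)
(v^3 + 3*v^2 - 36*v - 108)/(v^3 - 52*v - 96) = (v^2 - 3*v - 18)/(v^2 - 6*v - 16)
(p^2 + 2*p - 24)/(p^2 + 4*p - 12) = (p - 4)/(p - 2)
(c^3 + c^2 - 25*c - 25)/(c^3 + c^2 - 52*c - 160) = (c^2 - 4*c - 5)/(c^2 - 4*c - 32)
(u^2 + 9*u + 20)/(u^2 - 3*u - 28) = (u + 5)/(u - 7)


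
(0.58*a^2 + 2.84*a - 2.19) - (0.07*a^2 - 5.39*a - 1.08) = 0.51*a^2 + 8.23*a - 1.11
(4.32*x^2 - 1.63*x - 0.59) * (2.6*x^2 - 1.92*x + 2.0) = 11.232*x^4 - 12.5324*x^3 + 10.2356*x^2 - 2.1272*x - 1.18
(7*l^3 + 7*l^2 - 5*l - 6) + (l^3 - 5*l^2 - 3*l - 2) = 8*l^3 + 2*l^2 - 8*l - 8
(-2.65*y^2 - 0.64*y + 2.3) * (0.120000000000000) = -0.318*y^2 - 0.0768*y + 0.276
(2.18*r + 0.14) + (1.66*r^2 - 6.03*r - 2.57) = 1.66*r^2 - 3.85*r - 2.43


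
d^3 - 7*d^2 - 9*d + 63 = (d - 7)*(d - 3)*(d + 3)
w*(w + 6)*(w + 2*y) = w^3 + 2*w^2*y + 6*w^2 + 12*w*y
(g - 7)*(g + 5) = g^2 - 2*g - 35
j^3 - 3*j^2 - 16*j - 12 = (j - 6)*(j + 1)*(j + 2)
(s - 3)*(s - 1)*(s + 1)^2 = s^4 - 2*s^3 - 4*s^2 + 2*s + 3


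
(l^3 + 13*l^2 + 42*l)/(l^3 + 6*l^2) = (l + 7)/l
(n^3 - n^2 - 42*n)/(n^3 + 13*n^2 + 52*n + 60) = n*(n - 7)/(n^2 + 7*n + 10)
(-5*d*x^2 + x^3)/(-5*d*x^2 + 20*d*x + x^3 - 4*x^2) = x/(x - 4)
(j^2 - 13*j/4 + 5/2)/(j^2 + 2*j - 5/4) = (4*j^2 - 13*j + 10)/(4*j^2 + 8*j - 5)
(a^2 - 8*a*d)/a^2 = (a - 8*d)/a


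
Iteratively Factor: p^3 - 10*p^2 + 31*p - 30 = (p - 5)*(p^2 - 5*p + 6) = (p - 5)*(p - 3)*(p - 2)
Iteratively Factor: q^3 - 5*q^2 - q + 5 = (q + 1)*(q^2 - 6*q + 5) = (q - 5)*(q + 1)*(q - 1)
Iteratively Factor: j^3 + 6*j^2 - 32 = (j + 4)*(j^2 + 2*j - 8) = (j + 4)^2*(j - 2)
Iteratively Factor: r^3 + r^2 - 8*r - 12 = (r + 2)*(r^2 - r - 6) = (r + 2)^2*(r - 3)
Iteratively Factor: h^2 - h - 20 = (h + 4)*(h - 5)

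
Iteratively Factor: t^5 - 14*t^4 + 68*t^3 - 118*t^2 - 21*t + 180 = (t - 3)*(t^4 - 11*t^3 + 35*t^2 - 13*t - 60) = (t - 3)^2*(t^3 - 8*t^2 + 11*t + 20) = (t - 4)*(t - 3)^2*(t^2 - 4*t - 5) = (t - 5)*(t - 4)*(t - 3)^2*(t + 1)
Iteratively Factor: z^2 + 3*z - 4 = (z + 4)*(z - 1)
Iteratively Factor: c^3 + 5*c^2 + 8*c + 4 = (c + 2)*(c^2 + 3*c + 2) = (c + 2)^2*(c + 1)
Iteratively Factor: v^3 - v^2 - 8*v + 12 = (v + 3)*(v^2 - 4*v + 4) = (v - 2)*(v + 3)*(v - 2)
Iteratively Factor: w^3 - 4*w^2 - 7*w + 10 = (w + 2)*(w^2 - 6*w + 5) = (w - 1)*(w + 2)*(w - 5)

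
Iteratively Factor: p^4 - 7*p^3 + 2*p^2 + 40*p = (p - 5)*(p^3 - 2*p^2 - 8*p) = (p - 5)*(p + 2)*(p^2 - 4*p) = (p - 5)*(p - 4)*(p + 2)*(p)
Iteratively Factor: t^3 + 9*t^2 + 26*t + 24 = (t + 2)*(t^2 + 7*t + 12) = (t + 2)*(t + 3)*(t + 4)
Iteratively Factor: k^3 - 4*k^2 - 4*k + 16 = (k - 2)*(k^2 - 2*k - 8) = (k - 2)*(k + 2)*(k - 4)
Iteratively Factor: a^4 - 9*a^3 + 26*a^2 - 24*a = (a - 2)*(a^3 - 7*a^2 + 12*a) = a*(a - 2)*(a^2 - 7*a + 12) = a*(a - 4)*(a - 2)*(a - 3)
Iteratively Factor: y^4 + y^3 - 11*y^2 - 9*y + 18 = (y + 2)*(y^3 - y^2 - 9*y + 9) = (y - 1)*(y + 2)*(y^2 - 9) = (y - 1)*(y + 2)*(y + 3)*(y - 3)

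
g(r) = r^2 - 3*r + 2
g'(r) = 2*r - 3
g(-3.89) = 28.80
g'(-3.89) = -10.78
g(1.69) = -0.21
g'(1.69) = 0.38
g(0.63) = 0.51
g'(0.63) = -1.74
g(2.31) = 0.41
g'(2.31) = 1.62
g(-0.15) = 2.47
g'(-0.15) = -3.30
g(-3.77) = 27.52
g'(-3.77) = -10.54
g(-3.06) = 20.54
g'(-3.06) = -9.12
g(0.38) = 1.00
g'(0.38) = -2.24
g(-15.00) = 272.00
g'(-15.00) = -33.00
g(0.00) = 2.00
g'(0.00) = -3.00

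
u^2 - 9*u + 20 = (u - 5)*(u - 4)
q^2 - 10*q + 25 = (q - 5)^2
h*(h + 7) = h^2 + 7*h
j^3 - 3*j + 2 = (j - 1)^2*(j + 2)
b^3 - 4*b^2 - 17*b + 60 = (b - 5)*(b - 3)*(b + 4)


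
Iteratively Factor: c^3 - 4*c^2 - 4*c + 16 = (c + 2)*(c^2 - 6*c + 8) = (c - 4)*(c + 2)*(c - 2)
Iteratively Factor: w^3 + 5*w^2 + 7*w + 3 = (w + 3)*(w^2 + 2*w + 1) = (w + 1)*(w + 3)*(w + 1)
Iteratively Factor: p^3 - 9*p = (p - 3)*(p^2 + 3*p) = (p - 3)*(p + 3)*(p)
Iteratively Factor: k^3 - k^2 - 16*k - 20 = (k + 2)*(k^2 - 3*k - 10) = (k - 5)*(k + 2)*(k + 2)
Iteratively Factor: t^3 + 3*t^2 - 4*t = (t)*(t^2 + 3*t - 4) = t*(t - 1)*(t + 4)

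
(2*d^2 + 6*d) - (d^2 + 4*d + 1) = d^2 + 2*d - 1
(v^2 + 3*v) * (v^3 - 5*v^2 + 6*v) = v^5 - 2*v^4 - 9*v^3 + 18*v^2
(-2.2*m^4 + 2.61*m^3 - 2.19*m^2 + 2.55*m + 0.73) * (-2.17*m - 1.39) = 4.774*m^5 - 2.6057*m^4 + 1.1244*m^3 - 2.4894*m^2 - 5.1286*m - 1.0147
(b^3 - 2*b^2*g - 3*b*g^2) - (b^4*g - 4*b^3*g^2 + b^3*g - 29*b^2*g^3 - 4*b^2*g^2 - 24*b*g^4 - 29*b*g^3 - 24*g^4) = -b^4*g + 4*b^3*g^2 - b^3*g + b^3 + 29*b^2*g^3 + 4*b^2*g^2 - 2*b^2*g + 24*b*g^4 + 29*b*g^3 - 3*b*g^2 + 24*g^4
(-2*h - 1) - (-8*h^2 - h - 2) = 8*h^2 - h + 1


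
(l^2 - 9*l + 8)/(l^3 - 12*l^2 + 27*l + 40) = (l - 1)/(l^2 - 4*l - 5)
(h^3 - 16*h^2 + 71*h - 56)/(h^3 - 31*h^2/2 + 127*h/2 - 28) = 2*(h - 1)/(2*h - 1)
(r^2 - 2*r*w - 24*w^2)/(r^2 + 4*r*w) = (r - 6*w)/r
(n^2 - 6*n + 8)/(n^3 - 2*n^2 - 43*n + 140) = (n - 2)/(n^2 + 2*n - 35)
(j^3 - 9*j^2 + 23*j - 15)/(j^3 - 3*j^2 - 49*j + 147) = (j^2 - 6*j + 5)/(j^2 - 49)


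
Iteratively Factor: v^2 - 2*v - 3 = (v + 1)*(v - 3)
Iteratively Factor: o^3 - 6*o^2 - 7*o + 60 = (o - 4)*(o^2 - 2*o - 15) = (o - 5)*(o - 4)*(o + 3)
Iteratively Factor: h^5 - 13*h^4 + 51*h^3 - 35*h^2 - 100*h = (h - 4)*(h^4 - 9*h^3 + 15*h^2 + 25*h) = h*(h - 4)*(h^3 - 9*h^2 + 15*h + 25) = h*(h - 5)*(h - 4)*(h^2 - 4*h - 5) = h*(h - 5)*(h - 4)*(h + 1)*(h - 5)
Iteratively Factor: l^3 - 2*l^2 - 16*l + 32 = (l - 4)*(l^2 + 2*l - 8) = (l - 4)*(l + 4)*(l - 2)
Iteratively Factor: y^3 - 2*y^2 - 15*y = (y + 3)*(y^2 - 5*y) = y*(y + 3)*(y - 5)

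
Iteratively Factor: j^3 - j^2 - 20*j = (j - 5)*(j^2 + 4*j) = (j - 5)*(j + 4)*(j)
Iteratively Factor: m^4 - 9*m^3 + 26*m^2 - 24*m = (m - 2)*(m^3 - 7*m^2 + 12*m) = m*(m - 2)*(m^2 - 7*m + 12) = m*(m - 4)*(m - 2)*(m - 3)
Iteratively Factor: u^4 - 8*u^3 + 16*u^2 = (u - 4)*(u^3 - 4*u^2) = u*(u - 4)*(u^2 - 4*u) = u*(u - 4)^2*(u)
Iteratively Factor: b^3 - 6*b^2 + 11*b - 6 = (b - 1)*(b^2 - 5*b + 6) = (b - 3)*(b - 1)*(b - 2)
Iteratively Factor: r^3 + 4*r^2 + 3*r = (r + 1)*(r^2 + 3*r) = r*(r + 1)*(r + 3)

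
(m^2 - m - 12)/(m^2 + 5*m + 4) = (m^2 - m - 12)/(m^2 + 5*m + 4)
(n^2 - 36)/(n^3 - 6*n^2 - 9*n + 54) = (n + 6)/(n^2 - 9)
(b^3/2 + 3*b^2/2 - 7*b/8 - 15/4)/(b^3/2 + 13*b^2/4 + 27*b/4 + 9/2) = (4*b^2 + 4*b - 15)/(2*(2*b^2 + 9*b + 9))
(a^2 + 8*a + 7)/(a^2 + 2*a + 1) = (a + 7)/(a + 1)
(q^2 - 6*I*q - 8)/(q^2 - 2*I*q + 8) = (q - 2*I)/(q + 2*I)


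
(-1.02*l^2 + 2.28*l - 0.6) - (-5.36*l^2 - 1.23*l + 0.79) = 4.34*l^2 + 3.51*l - 1.39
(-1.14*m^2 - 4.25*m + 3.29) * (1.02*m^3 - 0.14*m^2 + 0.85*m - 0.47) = -1.1628*m^5 - 4.1754*m^4 + 2.9818*m^3 - 3.5373*m^2 + 4.794*m - 1.5463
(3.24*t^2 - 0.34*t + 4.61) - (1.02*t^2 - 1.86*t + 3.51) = 2.22*t^2 + 1.52*t + 1.1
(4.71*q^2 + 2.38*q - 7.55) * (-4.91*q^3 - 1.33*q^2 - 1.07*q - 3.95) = -23.1261*q^5 - 17.9501*q^4 + 28.8654*q^3 - 11.1096*q^2 - 1.3225*q + 29.8225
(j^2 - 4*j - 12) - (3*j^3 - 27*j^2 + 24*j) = -3*j^3 + 28*j^2 - 28*j - 12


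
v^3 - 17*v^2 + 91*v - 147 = (v - 7)^2*(v - 3)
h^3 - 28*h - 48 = (h - 6)*(h + 2)*(h + 4)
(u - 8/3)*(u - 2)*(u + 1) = u^3 - 11*u^2/3 + 2*u/3 + 16/3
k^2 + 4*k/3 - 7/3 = (k - 1)*(k + 7/3)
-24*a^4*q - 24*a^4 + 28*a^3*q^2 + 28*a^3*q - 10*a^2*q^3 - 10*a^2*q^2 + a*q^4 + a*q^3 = (-6*a + q)*(-2*a + q)^2*(a*q + a)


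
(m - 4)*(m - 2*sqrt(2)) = m^2 - 4*m - 2*sqrt(2)*m + 8*sqrt(2)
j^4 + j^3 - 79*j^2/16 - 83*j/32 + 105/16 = (j - 3/2)*(j - 5/4)*(j + 7/4)*(j + 2)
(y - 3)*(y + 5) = y^2 + 2*y - 15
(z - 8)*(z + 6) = z^2 - 2*z - 48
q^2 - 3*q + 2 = (q - 2)*(q - 1)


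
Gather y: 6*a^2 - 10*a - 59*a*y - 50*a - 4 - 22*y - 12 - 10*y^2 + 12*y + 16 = 6*a^2 - 60*a - 10*y^2 + y*(-59*a - 10)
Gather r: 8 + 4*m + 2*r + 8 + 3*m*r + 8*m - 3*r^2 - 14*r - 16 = 12*m - 3*r^2 + r*(3*m - 12)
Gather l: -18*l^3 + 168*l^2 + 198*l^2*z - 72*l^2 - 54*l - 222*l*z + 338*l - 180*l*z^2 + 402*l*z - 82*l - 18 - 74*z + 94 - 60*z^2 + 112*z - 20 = -18*l^3 + l^2*(198*z + 96) + l*(-180*z^2 + 180*z + 202) - 60*z^2 + 38*z + 56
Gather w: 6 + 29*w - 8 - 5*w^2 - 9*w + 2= -5*w^2 + 20*w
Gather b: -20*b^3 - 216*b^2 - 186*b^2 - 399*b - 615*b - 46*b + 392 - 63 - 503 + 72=-20*b^3 - 402*b^2 - 1060*b - 102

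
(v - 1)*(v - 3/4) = v^2 - 7*v/4 + 3/4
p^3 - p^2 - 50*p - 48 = (p - 8)*(p + 1)*(p + 6)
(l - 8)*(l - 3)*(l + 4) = l^3 - 7*l^2 - 20*l + 96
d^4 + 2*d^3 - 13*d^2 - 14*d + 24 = (d - 3)*(d - 1)*(d + 2)*(d + 4)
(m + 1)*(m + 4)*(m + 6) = m^3 + 11*m^2 + 34*m + 24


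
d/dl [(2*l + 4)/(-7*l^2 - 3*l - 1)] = 2*(7*l^2 + 28*l + 5)/(49*l^4 + 42*l^3 + 23*l^2 + 6*l + 1)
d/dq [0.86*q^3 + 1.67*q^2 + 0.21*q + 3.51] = 2.58*q^2 + 3.34*q + 0.21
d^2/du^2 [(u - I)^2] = 2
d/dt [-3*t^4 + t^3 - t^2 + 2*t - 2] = -12*t^3 + 3*t^2 - 2*t + 2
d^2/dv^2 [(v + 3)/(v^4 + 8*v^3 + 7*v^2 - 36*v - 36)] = 2*(6*v^4 + 40*v^3 + 51*v^2 - 84*v + 124)/(v^9 + 15*v^8 + 51*v^7 - 151*v^6 - 768*v^5 + 636*v^4 + 2800*v^3 - 144*v^2 - 3456*v - 1728)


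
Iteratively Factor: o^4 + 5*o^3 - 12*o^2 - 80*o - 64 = (o + 1)*(o^3 + 4*o^2 - 16*o - 64) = (o + 1)*(o + 4)*(o^2 - 16) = (o - 4)*(o + 1)*(o + 4)*(o + 4)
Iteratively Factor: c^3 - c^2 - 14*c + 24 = (c + 4)*(c^2 - 5*c + 6) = (c - 3)*(c + 4)*(c - 2)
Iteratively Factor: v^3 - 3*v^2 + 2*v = (v)*(v^2 - 3*v + 2) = v*(v - 1)*(v - 2)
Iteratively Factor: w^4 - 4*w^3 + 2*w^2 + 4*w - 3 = (w + 1)*(w^3 - 5*w^2 + 7*w - 3) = (w - 1)*(w + 1)*(w^2 - 4*w + 3) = (w - 1)^2*(w + 1)*(w - 3)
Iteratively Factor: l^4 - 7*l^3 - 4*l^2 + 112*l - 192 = (l + 4)*(l^3 - 11*l^2 + 40*l - 48) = (l - 4)*(l + 4)*(l^2 - 7*l + 12) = (l - 4)^2*(l + 4)*(l - 3)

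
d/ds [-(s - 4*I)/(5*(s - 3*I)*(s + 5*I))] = (s^2 - 8*I*s - 7)/(5*(s^4 + 4*I*s^3 + 26*s^2 + 60*I*s + 225))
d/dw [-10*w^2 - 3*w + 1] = -20*w - 3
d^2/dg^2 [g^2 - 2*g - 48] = 2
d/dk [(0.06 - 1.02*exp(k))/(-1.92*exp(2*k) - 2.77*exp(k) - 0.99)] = (-1.9584*exp(2*k) + 0.2304*exp(k) + 1.176)*exp(k)/(3.6864*exp(4*k) + 10.6368*exp(3*k) + 11.4745*exp(2*k) + 5.4846*exp(k) + 0.9801)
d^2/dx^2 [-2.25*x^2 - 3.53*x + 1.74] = -4.50000000000000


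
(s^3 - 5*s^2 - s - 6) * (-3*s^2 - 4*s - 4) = -3*s^5 + 11*s^4 + 19*s^3 + 42*s^2 + 28*s + 24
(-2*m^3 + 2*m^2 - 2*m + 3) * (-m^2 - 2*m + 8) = 2*m^5 + 2*m^4 - 18*m^3 + 17*m^2 - 22*m + 24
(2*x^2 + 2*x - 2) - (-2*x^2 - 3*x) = 4*x^2 + 5*x - 2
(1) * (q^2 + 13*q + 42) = q^2 + 13*q + 42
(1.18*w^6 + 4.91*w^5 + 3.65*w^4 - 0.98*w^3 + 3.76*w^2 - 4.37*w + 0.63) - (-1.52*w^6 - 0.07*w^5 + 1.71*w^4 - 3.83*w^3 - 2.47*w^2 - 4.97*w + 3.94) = 2.7*w^6 + 4.98*w^5 + 1.94*w^4 + 2.85*w^3 + 6.23*w^2 + 0.6*w - 3.31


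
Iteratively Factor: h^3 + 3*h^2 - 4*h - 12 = (h + 3)*(h^2 - 4) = (h - 2)*(h + 3)*(h + 2)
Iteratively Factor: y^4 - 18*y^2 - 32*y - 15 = (y + 3)*(y^3 - 3*y^2 - 9*y - 5) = (y + 1)*(y + 3)*(y^2 - 4*y - 5) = (y + 1)^2*(y + 3)*(y - 5)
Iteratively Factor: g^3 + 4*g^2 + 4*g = (g + 2)*(g^2 + 2*g) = (g + 2)^2*(g)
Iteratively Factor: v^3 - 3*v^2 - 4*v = (v - 4)*(v^2 + v) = v*(v - 4)*(v + 1)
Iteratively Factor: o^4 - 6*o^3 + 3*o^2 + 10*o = (o - 5)*(o^3 - o^2 - 2*o) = o*(o - 5)*(o^2 - o - 2) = o*(o - 5)*(o - 2)*(o + 1)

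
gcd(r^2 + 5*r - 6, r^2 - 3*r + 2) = r - 1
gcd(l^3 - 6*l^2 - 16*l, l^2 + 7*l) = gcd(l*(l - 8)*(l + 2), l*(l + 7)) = l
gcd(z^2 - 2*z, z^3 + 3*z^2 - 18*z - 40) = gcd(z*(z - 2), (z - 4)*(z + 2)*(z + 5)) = 1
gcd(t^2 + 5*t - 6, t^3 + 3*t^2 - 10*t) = 1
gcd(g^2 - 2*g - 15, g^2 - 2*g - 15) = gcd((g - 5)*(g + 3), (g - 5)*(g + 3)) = g^2 - 2*g - 15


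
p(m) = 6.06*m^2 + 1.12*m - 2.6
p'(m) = 12.12*m + 1.12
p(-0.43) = -1.96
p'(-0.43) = -4.09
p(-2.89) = 44.78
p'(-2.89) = -33.91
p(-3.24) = 57.39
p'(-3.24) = -38.15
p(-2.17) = 23.51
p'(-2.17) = -25.18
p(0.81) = 2.28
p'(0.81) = 10.94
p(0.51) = -0.45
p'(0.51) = 7.30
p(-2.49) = 32.18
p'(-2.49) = -29.06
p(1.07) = 5.54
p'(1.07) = 14.09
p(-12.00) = 856.60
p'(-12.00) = -144.32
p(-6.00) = 208.84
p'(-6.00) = -71.60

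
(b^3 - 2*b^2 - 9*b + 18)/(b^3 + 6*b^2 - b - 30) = (b - 3)/(b + 5)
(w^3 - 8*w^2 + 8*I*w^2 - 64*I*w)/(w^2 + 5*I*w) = (w^2 + 8*w*(-1 + I) - 64*I)/(w + 5*I)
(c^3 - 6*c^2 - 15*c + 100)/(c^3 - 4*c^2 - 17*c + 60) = (c - 5)/(c - 3)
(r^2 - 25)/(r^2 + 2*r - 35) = (r + 5)/(r + 7)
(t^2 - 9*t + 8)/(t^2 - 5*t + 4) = (t - 8)/(t - 4)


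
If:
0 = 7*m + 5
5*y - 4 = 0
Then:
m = -5/7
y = 4/5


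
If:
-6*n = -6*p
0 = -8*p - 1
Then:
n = -1/8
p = -1/8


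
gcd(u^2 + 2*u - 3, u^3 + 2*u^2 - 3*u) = u^2 + 2*u - 3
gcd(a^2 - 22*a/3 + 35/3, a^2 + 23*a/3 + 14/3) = 1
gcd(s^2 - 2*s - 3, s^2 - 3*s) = s - 3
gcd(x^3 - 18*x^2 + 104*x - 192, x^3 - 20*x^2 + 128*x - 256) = x^2 - 12*x + 32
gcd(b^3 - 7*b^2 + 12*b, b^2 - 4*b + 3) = b - 3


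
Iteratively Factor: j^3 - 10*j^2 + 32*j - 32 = (j - 4)*(j^2 - 6*j + 8) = (j - 4)^2*(j - 2)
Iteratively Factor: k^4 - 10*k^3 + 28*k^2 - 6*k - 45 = (k + 1)*(k^3 - 11*k^2 + 39*k - 45) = (k - 3)*(k + 1)*(k^2 - 8*k + 15) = (k - 5)*(k - 3)*(k + 1)*(k - 3)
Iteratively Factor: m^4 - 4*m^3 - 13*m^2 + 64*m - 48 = (m + 4)*(m^3 - 8*m^2 + 19*m - 12) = (m - 4)*(m + 4)*(m^2 - 4*m + 3) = (m - 4)*(m - 3)*(m + 4)*(m - 1)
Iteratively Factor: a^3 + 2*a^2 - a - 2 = (a + 1)*(a^2 + a - 2) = (a + 1)*(a + 2)*(a - 1)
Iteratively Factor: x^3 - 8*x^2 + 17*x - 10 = (x - 5)*(x^2 - 3*x + 2) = (x - 5)*(x - 2)*(x - 1)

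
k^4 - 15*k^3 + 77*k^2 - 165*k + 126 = (k - 7)*(k - 3)^2*(k - 2)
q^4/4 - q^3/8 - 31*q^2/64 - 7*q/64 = q*(q/4 + 1/4)*(q - 7/4)*(q + 1/4)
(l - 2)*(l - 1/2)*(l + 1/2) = l^3 - 2*l^2 - l/4 + 1/2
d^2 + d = d*(d + 1)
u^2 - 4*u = u*(u - 4)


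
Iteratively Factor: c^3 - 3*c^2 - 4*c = (c - 4)*(c^2 + c) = c*(c - 4)*(c + 1)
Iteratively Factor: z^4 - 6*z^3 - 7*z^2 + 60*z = (z + 3)*(z^3 - 9*z^2 + 20*z) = z*(z + 3)*(z^2 - 9*z + 20) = z*(z - 5)*(z + 3)*(z - 4)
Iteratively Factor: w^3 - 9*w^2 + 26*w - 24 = (w - 2)*(w^2 - 7*w + 12) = (w - 3)*(w - 2)*(w - 4)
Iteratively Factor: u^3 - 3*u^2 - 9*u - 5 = (u + 1)*(u^2 - 4*u - 5) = (u + 1)^2*(u - 5)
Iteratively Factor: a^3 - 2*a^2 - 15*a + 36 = (a - 3)*(a^2 + a - 12) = (a - 3)^2*(a + 4)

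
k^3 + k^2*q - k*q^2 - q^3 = (k - q)*(k + q)^2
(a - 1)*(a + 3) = a^2 + 2*a - 3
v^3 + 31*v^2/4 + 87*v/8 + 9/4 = (v + 1/4)*(v + 3/2)*(v + 6)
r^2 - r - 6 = (r - 3)*(r + 2)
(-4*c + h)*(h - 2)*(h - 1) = -4*c*h^2 + 12*c*h - 8*c + h^3 - 3*h^2 + 2*h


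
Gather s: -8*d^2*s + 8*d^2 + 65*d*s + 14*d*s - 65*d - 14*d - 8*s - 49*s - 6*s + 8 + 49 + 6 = 8*d^2 - 79*d + s*(-8*d^2 + 79*d - 63) + 63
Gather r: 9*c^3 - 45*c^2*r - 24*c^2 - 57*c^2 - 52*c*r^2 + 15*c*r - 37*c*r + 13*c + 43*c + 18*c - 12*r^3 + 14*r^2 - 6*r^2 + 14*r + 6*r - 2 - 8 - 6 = 9*c^3 - 81*c^2 + 74*c - 12*r^3 + r^2*(8 - 52*c) + r*(-45*c^2 - 22*c + 20) - 16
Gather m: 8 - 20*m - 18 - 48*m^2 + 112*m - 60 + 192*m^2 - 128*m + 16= 144*m^2 - 36*m - 54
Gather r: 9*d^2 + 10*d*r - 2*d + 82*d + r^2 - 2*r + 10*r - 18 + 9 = 9*d^2 + 80*d + r^2 + r*(10*d + 8) - 9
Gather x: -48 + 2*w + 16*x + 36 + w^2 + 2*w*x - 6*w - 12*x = w^2 - 4*w + x*(2*w + 4) - 12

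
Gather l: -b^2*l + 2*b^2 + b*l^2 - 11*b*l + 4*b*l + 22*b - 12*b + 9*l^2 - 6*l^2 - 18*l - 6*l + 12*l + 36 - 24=2*b^2 + 10*b + l^2*(b + 3) + l*(-b^2 - 7*b - 12) + 12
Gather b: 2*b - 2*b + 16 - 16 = 0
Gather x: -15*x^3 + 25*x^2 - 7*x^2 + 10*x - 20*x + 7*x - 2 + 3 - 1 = -15*x^3 + 18*x^2 - 3*x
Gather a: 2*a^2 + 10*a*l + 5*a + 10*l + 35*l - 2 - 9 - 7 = 2*a^2 + a*(10*l + 5) + 45*l - 18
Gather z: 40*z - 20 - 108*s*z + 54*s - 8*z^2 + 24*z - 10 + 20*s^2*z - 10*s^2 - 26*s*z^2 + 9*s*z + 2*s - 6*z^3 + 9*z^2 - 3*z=-10*s^2 + 56*s - 6*z^3 + z^2*(1 - 26*s) + z*(20*s^2 - 99*s + 61) - 30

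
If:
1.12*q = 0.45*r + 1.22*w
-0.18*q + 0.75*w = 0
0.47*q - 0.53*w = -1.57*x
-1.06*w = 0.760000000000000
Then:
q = -2.99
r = -5.49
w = -0.72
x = 0.65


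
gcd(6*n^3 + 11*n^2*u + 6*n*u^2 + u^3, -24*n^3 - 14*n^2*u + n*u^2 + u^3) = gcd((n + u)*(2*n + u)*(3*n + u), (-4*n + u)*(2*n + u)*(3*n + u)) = 6*n^2 + 5*n*u + u^2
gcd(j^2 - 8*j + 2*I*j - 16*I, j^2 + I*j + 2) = j + 2*I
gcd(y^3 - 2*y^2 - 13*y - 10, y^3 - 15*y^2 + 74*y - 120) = y - 5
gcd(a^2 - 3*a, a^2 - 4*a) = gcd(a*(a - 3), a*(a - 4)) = a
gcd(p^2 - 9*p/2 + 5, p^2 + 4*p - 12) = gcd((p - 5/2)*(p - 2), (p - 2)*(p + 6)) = p - 2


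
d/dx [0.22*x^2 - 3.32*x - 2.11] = 0.44*x - 3.32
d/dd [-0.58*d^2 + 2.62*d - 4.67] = 2.62 - 1.16*d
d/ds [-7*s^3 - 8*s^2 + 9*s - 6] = -21*s^2 - 16*s + 9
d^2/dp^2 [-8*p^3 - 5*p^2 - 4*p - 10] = -48*p - 10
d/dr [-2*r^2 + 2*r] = 2 - 4*r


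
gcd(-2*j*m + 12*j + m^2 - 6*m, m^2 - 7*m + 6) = m - 6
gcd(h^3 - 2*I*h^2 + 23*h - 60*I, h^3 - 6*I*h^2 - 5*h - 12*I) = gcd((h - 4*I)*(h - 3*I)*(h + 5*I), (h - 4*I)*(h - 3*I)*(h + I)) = h^2 - 7*I*h - 12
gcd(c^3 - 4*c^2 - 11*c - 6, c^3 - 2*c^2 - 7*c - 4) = c^2 + 2*c + 1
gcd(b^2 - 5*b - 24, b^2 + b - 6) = b + 3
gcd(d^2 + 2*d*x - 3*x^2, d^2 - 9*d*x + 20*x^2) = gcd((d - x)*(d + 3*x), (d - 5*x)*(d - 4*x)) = 1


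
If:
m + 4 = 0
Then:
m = -4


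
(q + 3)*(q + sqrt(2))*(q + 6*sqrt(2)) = q^3 + 3*q^2 + 7*sqrt(2)*q^2 + 12*q + 21*sqrt(2)*q + 36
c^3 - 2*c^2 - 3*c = c*(c - 3)*(c + 1)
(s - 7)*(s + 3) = s^2 - 4*s - 21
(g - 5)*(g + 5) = g^2 - 25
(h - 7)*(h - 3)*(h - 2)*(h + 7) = h^4 - 5*h^3 - 43*h^2 + 245*h - 294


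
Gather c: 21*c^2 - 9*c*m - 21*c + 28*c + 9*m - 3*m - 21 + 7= 21*c^2 + c*(7 - 9*m) + 6*m - 14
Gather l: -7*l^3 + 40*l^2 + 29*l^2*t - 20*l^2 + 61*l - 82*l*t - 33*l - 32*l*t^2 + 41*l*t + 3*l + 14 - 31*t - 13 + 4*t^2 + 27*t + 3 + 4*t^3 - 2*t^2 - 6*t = -7*l^3 + l^2*(29*t + 20) + l*(-32*t^2 - 41*t + 31) + 4*t^3 + 2*t^2 - 10*t + 4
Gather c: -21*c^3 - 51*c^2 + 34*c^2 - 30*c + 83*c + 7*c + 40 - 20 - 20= -21*c^3 - 17*c^2 + 60*c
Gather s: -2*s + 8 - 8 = -2*s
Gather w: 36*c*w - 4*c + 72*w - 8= -4*c + w*(36*c + 72) - 8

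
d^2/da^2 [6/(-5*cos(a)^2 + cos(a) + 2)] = 6*(-100*sin(a)^4 + 91*sin(a)^2 - 67*cos(a)/4 + 15*cos(3*a)/4 + 31)/(5*sin(a)^2 + cos(a) - 3)^3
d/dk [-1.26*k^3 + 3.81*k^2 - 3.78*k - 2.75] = -3.78*k^2 + 7.62*k - 3.78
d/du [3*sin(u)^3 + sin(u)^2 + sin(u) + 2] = (9*sin(u)^2 + 2*sin(u) + 1)*cos(u)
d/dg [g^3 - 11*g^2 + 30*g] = 3*g^2 - 22*g + 30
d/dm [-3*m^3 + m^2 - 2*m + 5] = -9*m^2 + 2*m - 2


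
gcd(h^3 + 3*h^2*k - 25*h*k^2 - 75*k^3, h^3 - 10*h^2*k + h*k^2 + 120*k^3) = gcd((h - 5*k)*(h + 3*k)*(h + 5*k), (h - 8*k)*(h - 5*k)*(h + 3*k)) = h^2 - 2*h*k - 15*k^2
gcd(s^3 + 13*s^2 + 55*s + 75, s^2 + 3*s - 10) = s + 5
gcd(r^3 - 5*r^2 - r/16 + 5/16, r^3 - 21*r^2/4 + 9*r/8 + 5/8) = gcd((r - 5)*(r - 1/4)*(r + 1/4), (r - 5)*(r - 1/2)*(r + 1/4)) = r^2 - 19*r/4 - 5/4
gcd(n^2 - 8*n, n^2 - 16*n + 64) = n - 8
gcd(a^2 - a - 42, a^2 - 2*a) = 1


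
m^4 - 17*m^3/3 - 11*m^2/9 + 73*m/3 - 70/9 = (m - 5)*(m - 7/3)*(m - 1/3)*(m + 2)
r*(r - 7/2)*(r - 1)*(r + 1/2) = r^4 - 4*r^3 + 5*r^2/4 + 7*r/4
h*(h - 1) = h^2 - h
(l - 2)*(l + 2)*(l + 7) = l^3 + 7*l^2 - 4*l - 28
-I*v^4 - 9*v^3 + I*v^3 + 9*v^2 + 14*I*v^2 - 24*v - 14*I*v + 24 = (v - 6*I)*(v - 4*I)*(v + I)*(-I*v + I)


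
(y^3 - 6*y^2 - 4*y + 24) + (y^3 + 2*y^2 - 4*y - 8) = 2*y^3 - 4*y^2 - 8*y + 16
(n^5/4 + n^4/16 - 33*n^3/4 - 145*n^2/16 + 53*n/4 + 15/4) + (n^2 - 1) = n^5/4 + n^4/16 - 33*n^3/4 - 129*n^2/16 + 53*n/4 + 11/4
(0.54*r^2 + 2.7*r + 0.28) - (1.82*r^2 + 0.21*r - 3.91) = -1.28*r^2 + 2.49*r + 4.19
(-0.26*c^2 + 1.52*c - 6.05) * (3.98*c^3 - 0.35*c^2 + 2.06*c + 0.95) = -1.0348*c^5 + 6.1406*c^4 - 25.1466*c^3 + 5.0017*c^2 - 11.019*c - 5.7475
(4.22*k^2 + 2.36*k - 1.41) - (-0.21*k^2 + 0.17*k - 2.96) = 4.43*k^2 + 2.19*k + 1.55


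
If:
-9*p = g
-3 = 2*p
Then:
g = 27/2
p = -3/2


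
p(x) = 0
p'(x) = 0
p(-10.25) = 0.00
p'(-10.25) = 0.00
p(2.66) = 0.00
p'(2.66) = 0.00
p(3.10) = 0.00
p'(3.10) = 0.00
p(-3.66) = 0.00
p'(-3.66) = 0.00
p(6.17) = 0.00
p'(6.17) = 0.00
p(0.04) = 0.00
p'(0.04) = 0.00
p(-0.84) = 0.00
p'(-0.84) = 0.00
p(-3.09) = 0.00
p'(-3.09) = 0.00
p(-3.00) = 0.00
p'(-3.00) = 0.00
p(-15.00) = 0.00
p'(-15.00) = 0.00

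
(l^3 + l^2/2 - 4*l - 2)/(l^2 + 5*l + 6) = (l^2 - 3*l/2 - 1)/(l + 3)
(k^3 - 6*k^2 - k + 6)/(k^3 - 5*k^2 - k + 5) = (k - 6)/(k - 5)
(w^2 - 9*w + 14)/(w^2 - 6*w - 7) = (w - 2)/(w + 1)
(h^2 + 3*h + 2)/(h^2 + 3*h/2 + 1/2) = 2*(h + 2)/(2*h + 1)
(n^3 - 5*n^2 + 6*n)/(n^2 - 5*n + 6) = n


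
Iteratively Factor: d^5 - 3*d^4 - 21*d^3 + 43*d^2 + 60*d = (d - 5)*(d^4 + 2*d^3 - 11*d^2 - 12*d) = (d - 5)*(d + 4)*(d^3 - 2*d^2 - 3*d) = d*(d - 5)*(d + 4)*(d^2 - 2*d - 3) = d*(d - 5)*(d - 3)*(d + 4)*(d + 1)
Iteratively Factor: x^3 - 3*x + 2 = (x + 2)*(x^2 - 2*x + 1) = (x - 1)*(x + 2)*(x - 1)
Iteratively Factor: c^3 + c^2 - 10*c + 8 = (c - 1)*(c^2 + 2*c - 8) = (c - 2)*(c - 1)*(c + 4)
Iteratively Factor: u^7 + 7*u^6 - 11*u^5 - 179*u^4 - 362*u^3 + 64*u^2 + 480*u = (u - 1)*(u^6 + 8*u^5 - 3*u^4 - 182*u^3 - 544*u^2 - 480*u) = (u - 1)*(u + 4)*(u^5 + 4*u^4 - 19*u^3 - 106*u^2 - 120*u) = (u - 1)*(u + 3)*(u + 4)*(u^4 + u^3 - 22*u^2 - 40*u) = (u - 1)*(u + 3)*(u + 4)^2*(u^3 - 3*u^2 - 10*u) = u*(u - 1)*(u + 3)*(u + 4)^2*(u^2 - 3*u - 10) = u*(u - 1)*(u + 2)*(u + 3)*(u + 4)^2*(u - 5)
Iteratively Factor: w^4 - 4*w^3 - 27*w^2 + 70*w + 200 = (w - 5)*(w^3 + w^2 - 22*w - 40) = (w - 5)*(w + 4)*(w^2 - 3*w - 10) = (w - 5)^2*(w + 4)*(w + 2)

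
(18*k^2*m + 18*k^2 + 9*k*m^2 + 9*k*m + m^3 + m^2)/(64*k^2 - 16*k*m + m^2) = (18*k^2*m + 18*k^2 + 9*k*m^2 + 9*k*m + m^3 + m^2)/(64*k^2 - 16*k*m + m^2)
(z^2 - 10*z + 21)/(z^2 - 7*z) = (z - 3)/z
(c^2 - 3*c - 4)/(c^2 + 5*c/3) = 3*(c^2 - 3*c - 4)/(c*(3*c + 5))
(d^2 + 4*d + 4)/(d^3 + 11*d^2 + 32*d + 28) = 1/(d + 7)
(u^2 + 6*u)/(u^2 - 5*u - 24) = u*(u + 6)/(u^2 - 5*u - 24)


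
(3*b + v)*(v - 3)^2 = 3*b*v^2 - 18*b*v + 27*b + v^3 - 6*v^2 + 9*v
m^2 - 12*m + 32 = (m - 8)*(m - 4)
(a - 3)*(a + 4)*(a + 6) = a^3 + 7*a^2 - 6*a - 72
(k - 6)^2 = k^2 - 12*k + 36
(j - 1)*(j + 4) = j^2 + 3*j - 4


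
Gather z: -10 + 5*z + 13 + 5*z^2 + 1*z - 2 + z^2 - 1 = 6*z^2 + 6*z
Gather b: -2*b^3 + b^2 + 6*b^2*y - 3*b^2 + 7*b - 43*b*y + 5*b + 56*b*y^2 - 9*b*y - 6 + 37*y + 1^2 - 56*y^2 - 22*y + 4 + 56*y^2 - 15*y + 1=-2*b^3 + b^2*(6*y - 2) + b*(56*y^2 - 52*y + 12)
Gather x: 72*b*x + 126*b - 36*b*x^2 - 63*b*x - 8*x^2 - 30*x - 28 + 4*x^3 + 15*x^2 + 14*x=126*b + 4*x^3 + x^2*(7 - 36*b) + x*(9*b - 16) - 28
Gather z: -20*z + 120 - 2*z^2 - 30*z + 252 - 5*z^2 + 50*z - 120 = 252 - 7*z^2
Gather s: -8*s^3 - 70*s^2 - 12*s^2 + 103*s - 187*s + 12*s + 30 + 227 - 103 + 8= -8*s^3 - 82*s^2 - 72*s + 162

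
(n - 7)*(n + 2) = n^2 - 5*n - 14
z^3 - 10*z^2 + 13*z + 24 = (z - 8)*(z - 3)*(z + 1)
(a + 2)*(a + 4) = a^2 + 6*a + 8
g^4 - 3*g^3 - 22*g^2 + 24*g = g*(g - 6)*(g - 1)*(g + 4)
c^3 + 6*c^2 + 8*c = c*(c + 2)*(c + 4)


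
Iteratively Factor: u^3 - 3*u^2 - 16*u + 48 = (u - 3)*(u^2 - 16) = (u - 4)*(u - 3)*(u + 4)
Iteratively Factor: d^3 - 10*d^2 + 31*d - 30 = (d - 5)*(d^2 - 5*d + 6) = (d - 5)*(d - 3)*(d - 2)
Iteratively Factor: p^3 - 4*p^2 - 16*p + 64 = (p + 4)*(p^2 - 8*p + 16) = (p - 4)*(p + 4)*(p - 4)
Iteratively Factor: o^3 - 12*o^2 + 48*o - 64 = (o - 4)*(o^2 - 8*o + 16) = (o - 4)^2*(o - 4)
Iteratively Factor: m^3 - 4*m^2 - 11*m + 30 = (m - 5)*(m^2 + m - 6) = (m - 5)*(m - 2)*(m + 3)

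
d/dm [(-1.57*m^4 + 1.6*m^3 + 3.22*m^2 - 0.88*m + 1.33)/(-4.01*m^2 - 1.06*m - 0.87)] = (12.5914*m^5 - 1.4234*m^4 + 2.0716*m^3 - 11.118*m^2 + 5.0638*m + 2.1754)/(16.0801*m^4 + 8.5012*m^3 + 8.101*m^2 + 1.8444*m + 0.7569)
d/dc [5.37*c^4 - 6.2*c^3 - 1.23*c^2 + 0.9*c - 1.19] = 21.48*c^3 - 18.6*c^2 - 2.46*c + 0.9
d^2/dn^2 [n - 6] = 0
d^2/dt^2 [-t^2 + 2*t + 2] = -2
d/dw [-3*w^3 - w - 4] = -9*w^2 - 1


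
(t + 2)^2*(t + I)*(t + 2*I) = t^4 + 4*t^3 + 3*I*t^3 + 2*t^2 + 12*I*t^2 - 8*t + 12*I*t - 8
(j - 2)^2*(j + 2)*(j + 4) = j^4 + 2*j^3 - 12*j^2 - 8*j + 32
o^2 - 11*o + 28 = (o - 7)*(o - 4)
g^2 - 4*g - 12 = (g - 6)*(g + 2)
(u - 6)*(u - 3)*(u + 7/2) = u^3 - 11*u^2/2 - 27*u/2 + 63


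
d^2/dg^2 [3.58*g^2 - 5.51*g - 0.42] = 7.16000000000000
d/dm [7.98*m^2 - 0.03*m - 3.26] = 15.96*m - 0.03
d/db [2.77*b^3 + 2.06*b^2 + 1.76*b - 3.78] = 8.31*b^2 + 4.12*b + 1.76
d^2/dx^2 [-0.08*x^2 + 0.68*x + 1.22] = -0.160000000000000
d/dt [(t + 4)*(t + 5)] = 2*t + 9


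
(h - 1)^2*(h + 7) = h^3 + 5*h^2 - 13*h + 7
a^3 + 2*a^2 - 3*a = a*(a - 1)*(a + 3)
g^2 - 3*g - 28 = (g - 7)*(g + 4)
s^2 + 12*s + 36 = (s + 6)^2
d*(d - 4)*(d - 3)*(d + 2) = d^4 - 5*d^3 - 2*d^2 + 24*d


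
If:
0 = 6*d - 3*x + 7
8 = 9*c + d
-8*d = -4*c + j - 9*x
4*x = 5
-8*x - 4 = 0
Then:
No Solution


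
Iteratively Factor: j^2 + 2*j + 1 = (j + 1)*(j + 1)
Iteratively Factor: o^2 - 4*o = (o - 4)*(o)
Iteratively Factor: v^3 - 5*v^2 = (v)*(v^2 - 5*v) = v*(v - 5)*(v)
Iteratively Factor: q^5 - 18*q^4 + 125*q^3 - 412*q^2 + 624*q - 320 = (q - 4)*(q^4 - 14*q^3 + 69*q^2 - 136*q + 80) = (q - 4)^2*(q^3 - 10*q^2 + 29*q - 20) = (q - 4)^2*(q - 1)*(q^2 - 9*q + 20) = (q - 4)^3*(q - 1)*(q - 5)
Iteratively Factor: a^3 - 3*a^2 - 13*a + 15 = (a - 5)*(a^2 + 2*a - 3) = (a - 5)*(a - 1)*(a + 3)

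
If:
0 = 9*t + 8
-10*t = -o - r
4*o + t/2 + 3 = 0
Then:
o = -23/36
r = -33/4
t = -8/9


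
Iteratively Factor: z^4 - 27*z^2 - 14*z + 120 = (z - 5)*(z^3 + 5*z^2 - 2*z - 24) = (z - 5)*(z + 4)*(z^2 + z - 6) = (z - 5)*(z - 2)*(z + 4)*(z + 3)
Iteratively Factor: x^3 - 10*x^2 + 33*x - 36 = (x - 3)*(x^2 - 7*x + 12) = (x - 3)^2*(x - 4)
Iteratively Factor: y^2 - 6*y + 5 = (y - 1)*(y - 5)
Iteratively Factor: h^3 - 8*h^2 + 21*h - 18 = (h - 3)*(h^2 - 5*h + 6) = (h - 3)^2*(h - 2)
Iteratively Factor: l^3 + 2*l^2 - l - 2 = (l - 1)*(l^2 + 3*l + 2) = (l - 1)*(l + 1)*(l + 2)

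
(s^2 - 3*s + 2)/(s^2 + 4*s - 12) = (s - 1)/(s + 6)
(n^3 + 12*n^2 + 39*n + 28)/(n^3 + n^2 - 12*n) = (n^2 + 8*n + 7)/(n*(n - 3))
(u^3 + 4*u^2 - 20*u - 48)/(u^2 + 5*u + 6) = (u^2 + 2*u - 24)/(u + 3)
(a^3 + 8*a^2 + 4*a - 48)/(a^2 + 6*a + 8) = (a^2 + 4*a - 12)/(a + 2)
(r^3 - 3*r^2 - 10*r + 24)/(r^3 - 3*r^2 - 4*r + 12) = (r^2 - r - 12)/(r^2 - r - 6)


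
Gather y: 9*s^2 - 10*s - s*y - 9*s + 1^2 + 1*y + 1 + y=9*s^2 - 19*s + y*(2 - s) + 2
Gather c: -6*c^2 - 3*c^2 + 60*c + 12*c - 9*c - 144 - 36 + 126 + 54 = -9*c^2 + 63*c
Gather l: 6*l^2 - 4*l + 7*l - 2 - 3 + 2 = 6*l^2 + 3*l - 3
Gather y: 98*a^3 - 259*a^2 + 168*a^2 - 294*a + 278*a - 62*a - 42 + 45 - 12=98*a^3 - 91*a^2 - 78*a - 9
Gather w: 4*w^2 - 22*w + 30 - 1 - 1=4*w^2 - 22*w + 28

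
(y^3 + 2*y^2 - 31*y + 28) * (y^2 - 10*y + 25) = y^5 - 8*y^4 - 26*y^3 + 388*y^2 - 1055*y + 700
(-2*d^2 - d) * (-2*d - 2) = 4*d^3 + 6*d^2 + 2*d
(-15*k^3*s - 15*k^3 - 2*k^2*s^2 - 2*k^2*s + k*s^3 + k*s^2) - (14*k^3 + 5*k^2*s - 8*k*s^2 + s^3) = -15*k^3*s - 29*k^3 - 2*k^2*s^2 - 7*k^2*s + k*s^3 + 9*k*s^2 - s^3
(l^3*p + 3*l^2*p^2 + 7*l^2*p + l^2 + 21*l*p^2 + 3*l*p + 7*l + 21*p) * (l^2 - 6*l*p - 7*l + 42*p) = l^5*p - 3*l^4*p^2 + l^4 - 18*l^3*p^3 - 52*l^3*p + 129*l^2*p^2 - 49*l^2 + 882*l*p^3 + 147*l*p + 882*p^2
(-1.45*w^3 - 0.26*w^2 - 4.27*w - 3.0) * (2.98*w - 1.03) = -4.321*w^4 + 0.7187*w^3 - 12.4568*w^2 - 4.5419*w + 3.09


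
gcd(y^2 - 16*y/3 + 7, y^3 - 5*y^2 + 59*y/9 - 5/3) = y - 3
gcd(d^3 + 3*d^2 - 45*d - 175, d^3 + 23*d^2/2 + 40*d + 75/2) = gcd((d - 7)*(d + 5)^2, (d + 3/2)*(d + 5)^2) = d^2 + 10*d + 25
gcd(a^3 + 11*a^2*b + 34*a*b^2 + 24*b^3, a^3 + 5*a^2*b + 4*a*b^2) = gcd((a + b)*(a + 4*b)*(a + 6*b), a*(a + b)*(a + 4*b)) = a^2 + 5*a*b + 4*b^2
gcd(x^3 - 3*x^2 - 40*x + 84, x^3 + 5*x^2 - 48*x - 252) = x^2 - x - 42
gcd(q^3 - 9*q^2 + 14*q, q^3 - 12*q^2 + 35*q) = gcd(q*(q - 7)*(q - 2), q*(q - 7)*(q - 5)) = q^2 - 7*q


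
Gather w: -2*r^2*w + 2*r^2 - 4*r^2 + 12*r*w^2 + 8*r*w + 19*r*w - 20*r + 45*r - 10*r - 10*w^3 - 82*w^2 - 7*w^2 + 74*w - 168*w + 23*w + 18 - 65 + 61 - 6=-2*r^2 + 15*r - 10*w^3 + w^2*(12*r - 89) + w*(-2*r^2 + 27*r - 71) + 8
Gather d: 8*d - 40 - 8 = 8*d - 48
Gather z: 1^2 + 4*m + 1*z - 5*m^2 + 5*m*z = -5*m^2 + 4*m + z*(5*m + 1) + 1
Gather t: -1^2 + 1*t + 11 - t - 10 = 0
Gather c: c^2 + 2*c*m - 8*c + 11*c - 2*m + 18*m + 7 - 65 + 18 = c^2 + c*(2*m + 3) + 16*m - 40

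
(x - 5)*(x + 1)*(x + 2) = x^3 - 2*x^2 - 13*x - 10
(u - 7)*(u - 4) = u^2 - 11*u + 28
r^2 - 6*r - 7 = (r - 7)*(r + 1)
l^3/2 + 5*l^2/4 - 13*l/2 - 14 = (l/2 + 1)*(l - 7/2)*(l + 4)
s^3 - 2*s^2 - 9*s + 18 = (s - 3)*(s - 2)*(s + 3)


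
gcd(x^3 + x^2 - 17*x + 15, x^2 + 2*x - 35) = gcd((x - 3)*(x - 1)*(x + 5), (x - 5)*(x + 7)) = 1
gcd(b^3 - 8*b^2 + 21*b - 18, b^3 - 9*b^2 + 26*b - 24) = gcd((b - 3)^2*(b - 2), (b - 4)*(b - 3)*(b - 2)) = b^2 - 5*b + 6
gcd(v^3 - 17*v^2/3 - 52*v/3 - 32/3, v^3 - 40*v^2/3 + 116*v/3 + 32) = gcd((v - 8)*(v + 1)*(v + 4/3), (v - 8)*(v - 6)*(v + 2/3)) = v - 8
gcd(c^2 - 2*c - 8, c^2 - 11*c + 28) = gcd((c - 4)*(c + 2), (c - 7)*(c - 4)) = c - 4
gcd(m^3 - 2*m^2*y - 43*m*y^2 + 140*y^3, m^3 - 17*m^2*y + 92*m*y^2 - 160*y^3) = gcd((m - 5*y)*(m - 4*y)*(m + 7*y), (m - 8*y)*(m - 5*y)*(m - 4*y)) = m^2 - 9*m*y + 20*y^2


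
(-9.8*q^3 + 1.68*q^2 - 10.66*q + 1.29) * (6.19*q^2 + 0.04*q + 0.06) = -60.662*q^5 + 10.0072*q^4 - 66.5062*q^3 + 7.6595*q^2 - 0.588*q + 0.0774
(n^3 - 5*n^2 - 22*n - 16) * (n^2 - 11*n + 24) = n^5 - 16*n^4 + 57*n^3 + 106*n^2 - 352*n - 384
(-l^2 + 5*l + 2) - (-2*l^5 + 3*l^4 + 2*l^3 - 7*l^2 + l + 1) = 2*l^5 - 3*l^4 - 2*l^3 + 6*l^2 + 4*l + 1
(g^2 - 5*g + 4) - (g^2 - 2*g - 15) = 19 - 3*g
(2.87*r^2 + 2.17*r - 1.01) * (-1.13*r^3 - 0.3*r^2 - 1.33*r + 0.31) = -3.2431*r^5 - 3.3131*r^4 - 3.3268*r^3 - 1.6934*r^2 + 2.016*r - 0.3131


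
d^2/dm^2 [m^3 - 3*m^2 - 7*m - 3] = 6*m - 6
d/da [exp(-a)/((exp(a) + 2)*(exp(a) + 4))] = (-3*exp(2*a) - 12*exp(a) - 8)*exp(-a)/(exp(4*a) + 12*exp(3*a) + 52*exp(2*a) + 96*exp(a) + 64)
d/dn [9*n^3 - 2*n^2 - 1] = n*(27*n - 4)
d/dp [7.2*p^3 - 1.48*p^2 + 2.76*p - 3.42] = 21.6*p^2 - 2.96*p + 2.76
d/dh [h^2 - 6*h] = 2*h - 6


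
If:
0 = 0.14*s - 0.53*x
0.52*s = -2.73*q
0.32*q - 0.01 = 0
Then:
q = 0.03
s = -0.16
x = -0.04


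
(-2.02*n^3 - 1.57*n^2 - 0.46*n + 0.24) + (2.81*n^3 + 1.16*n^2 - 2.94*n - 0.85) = 0.79*n^3 - 0.41*n^2 - 3.4*n - 0.61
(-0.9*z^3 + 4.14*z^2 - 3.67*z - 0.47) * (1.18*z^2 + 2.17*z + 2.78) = -1.062*z^5 + 2.9322*z^4 + 2.1512*z^3 + 2.9907*z^2 - 11.2225*z - 1.3066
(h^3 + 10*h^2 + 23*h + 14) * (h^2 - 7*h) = h^5 + 3*h^4 - 47*h^3 - 147*h^2 - 98*h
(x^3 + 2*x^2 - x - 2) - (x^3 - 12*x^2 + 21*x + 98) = 14*x^2 - 22*x - 100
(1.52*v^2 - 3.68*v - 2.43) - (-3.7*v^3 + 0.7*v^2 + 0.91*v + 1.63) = 3.7*v^3 + 0.82*v^2 - 4.59*v - 4.06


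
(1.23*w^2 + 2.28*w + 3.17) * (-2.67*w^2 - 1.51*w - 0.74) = -3.2841*w^4 - 7.9449*w^3 - 12.8169*w^2 - 6.4739*w - 2.3458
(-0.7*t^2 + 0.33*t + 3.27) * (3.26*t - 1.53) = -2.282*t^3 + 2.1468*t^2 + 10.1553*t - 5.0031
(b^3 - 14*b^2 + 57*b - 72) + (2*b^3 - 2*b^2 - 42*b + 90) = 3*b^3 - 16*b^2 + 15*b + 18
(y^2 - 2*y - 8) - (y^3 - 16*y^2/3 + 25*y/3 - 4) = -y^3 + 19*y^2/3 - 31*y/3 - 4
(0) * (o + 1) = 0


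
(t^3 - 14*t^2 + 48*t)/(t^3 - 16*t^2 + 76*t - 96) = t/(t - 2)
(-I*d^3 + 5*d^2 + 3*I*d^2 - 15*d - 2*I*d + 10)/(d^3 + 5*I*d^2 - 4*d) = (-I*d^3 + d^2*(5 + 3*I) - d*(15 + 2*I) + 10)/(d*(d^2 + 5*I*d - 4))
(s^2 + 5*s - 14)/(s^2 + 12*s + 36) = (s^2 + 5*s - 14)/(s^2 + 12*s + 36)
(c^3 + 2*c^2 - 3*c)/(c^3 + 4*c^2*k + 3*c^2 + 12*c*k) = (c - 1)/(c + 4*k)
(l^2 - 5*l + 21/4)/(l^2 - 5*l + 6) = (l^2 - 5*l + 21/4)/(l^2 - 5*l + 6)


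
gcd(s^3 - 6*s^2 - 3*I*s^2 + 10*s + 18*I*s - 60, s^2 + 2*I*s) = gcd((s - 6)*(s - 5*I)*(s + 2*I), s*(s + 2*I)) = s + 2*I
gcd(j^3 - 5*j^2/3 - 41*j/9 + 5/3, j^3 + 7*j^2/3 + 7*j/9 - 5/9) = j^2 + 4*j/3 - 5/9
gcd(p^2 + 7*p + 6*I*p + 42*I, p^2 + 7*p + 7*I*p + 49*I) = p + 7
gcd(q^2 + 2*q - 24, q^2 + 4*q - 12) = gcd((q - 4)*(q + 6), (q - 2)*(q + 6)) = q + 6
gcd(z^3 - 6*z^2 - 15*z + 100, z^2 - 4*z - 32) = z + 4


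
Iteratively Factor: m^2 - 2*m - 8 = (m - 4)*(m + 2)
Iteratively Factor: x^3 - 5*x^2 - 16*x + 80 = (x + 4)*(x^2 - 9*x + 20) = (x - 4)*(x + 4)*(x - 5)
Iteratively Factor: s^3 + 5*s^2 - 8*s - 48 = (s + 4)*(s^2 + s - 12) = (s + 4)^2*(s - 3)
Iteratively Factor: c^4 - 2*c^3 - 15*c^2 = (c)*(c^3 - 2*c^2 - 15*c) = c^2*(c^2 - 2*c - 15) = c^2*(c - 5)*(c + 3)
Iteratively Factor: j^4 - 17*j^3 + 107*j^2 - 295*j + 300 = (j - 4)*(j^3 - 13*j^2 + 55*j - 75) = (j - 5)*(j - 4)*(j^2 - 8*j + 15) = (j - 5)^2*(j - 4)*(j - 3)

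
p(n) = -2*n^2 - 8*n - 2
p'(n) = -4*n - 8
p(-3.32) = 2.52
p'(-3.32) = 5.28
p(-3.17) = 3.26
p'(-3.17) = 4.68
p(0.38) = -5.33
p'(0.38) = -9.52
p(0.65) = -8.04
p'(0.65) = -10.60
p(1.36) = -16.58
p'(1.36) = -13.44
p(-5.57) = -19.49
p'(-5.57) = 14.28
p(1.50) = -18.50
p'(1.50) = -14.00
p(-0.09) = -1.30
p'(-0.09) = -7.64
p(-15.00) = -332.00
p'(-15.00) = 52.00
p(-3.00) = 4.00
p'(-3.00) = 4.00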